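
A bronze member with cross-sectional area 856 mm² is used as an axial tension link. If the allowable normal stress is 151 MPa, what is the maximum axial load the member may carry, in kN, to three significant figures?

P_max = σ_allow · A = 151 · 856 = 129300 N = 129.3 kN.

129 kN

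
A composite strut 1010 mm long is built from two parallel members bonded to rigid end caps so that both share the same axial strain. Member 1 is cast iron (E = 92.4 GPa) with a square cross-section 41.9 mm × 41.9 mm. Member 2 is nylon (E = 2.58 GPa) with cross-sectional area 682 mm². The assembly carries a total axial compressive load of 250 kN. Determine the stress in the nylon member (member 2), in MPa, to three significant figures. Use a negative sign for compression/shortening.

A_1 = 1756 mm².
Equal strain + equilibrium ⇒ each member carries load in proportion to AE: A₁E₁ = 162200000 N, A₂E₂ = 1760000 N, ΣAE = 164000000 N.
σ₂ = P·E₂/ΣAE = -250000·2580/164000000 = -3.933 MPa.

-3.93 MPa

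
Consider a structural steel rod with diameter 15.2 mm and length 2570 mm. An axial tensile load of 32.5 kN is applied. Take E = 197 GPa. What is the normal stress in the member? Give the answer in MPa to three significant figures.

179 MPa

A = 181.5 mm².
σ = N/A = 32500/181.5 = 179.1 MPa.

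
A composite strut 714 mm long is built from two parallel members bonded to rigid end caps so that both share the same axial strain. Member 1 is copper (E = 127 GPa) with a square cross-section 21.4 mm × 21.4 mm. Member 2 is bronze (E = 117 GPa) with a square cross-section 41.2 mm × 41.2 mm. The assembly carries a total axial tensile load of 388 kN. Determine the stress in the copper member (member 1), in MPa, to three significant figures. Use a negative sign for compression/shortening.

192 MPa

A_1 = 458 mm².
A_2 = 1697 mm².
Equal strain + equilibrium ⇒ each member carries load in proportion to AE: A₁E₁ = 58160000 N, A₂E₂ = 198600000 N, ΣAE = 256800000 N.
σ₁ = P·E₁/ΣAE = 388000·127000/256800000 = 191.9 MPa.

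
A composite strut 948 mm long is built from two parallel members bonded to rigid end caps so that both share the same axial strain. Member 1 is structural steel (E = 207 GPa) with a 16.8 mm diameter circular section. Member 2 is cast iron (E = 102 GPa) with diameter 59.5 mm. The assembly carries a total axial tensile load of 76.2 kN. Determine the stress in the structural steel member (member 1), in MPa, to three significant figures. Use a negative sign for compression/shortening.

47.9 MPa

A_1 = 221.7 mm².
A_2 = 2781 mm².
Equal strain + equilibrium ⇒ each member carries load in proportion to AE: A₁E₁ = 45890000 N, A₂E₂ = 283600000 N, ΣAE = 329500000 N.
σ₁ = P·E₁/ΣAE = 76200·207000/329500000 = 47.87 MPa.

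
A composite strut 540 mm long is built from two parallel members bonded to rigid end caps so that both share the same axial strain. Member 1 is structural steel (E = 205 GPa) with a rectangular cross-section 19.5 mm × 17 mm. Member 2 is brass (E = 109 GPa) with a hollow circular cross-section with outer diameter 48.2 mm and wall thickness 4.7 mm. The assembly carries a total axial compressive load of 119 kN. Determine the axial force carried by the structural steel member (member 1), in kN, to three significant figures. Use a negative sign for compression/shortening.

A_1 = 331.5 mm².
A_2 = 642.3 mm².
Equal strain + equilibrium ⇒ each member carries load in proportion to AE: A₁E₁ = 67960000 N, A₂E₂ = 70010000 N, ΣAE = 138000000 N.
F₁ = P·A₁E₁/ΣAE = -119000·67960000/138000000 = -58610 N.

-58.6 kN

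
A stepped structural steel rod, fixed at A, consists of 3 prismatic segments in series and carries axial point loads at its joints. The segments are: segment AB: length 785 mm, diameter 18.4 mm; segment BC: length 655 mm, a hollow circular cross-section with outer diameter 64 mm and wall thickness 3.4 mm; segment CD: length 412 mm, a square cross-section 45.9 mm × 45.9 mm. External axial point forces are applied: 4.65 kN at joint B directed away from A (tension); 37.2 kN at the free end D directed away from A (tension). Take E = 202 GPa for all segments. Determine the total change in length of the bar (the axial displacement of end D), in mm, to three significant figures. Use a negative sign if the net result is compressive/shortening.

0.834 mm

Internal axial forces (sectioning from the free end, tension +): N_CD = 37.2 kN, N_BC = 37.2 kN, N_AB = 41.85 kN.
A_AB = 265.9 mm².
A_BC = 647.3 mm².
A_CD = 2107 mm².
δ_AB = 41850·785/(265.9·202000) = 0.6116 mm
δ_BC = 37200·655/(647.3·202000) = 0.1864 mm
δ_CD = 37200·412/(2107·202000) = 0.03601 mm
δ = Σδ_i = 0.834 mm.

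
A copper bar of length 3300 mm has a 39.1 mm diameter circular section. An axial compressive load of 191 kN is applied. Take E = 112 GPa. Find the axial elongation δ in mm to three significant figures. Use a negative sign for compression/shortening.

-4.69 mm

A = 1201 mm².
δ_mech = NL/(AE) = -191000·3300/(1201·112000) = -4.687 mm.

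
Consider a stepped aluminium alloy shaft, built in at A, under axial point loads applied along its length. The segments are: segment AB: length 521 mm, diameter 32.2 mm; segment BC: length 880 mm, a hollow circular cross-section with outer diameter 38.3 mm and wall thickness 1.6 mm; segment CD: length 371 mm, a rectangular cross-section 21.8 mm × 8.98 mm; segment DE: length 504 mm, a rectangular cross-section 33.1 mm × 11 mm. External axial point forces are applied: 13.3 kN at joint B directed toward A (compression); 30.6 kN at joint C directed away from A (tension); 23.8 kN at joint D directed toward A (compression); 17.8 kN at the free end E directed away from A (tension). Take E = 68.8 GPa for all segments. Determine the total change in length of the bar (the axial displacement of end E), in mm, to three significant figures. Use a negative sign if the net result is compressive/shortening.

Internal axial forces (sectioning from the free end, tension +): N_DE = 17.8 kN, N_CD = -6 kN, N_BC = 24.6 kN, N_AB = 11.3 kN.
A_AB = 814.3 mm².
A_BC = 184.5 mm².
A_CD = 195.8 mm².
A_DE = 364.1 mm².
δ_AB = 11300·521/(814.3·68800) = 0.1051 mm
δ_BC = 24600·880/(184.5·68800) = 1.706 mm
δ_CD = -6000·371/(195.8·68800) = -0.1653 mm
δ_DE = 17800·504/(364.1·68800) = 0.3581 mm
δ = Σδ_i = 2.004 mm.

2.00 mm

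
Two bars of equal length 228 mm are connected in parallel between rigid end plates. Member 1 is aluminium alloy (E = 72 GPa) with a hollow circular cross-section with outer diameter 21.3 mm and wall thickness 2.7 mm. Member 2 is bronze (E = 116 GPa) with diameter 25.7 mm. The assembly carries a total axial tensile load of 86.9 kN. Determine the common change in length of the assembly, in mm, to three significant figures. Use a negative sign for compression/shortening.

A_1 = 157.8 mm².
A_2 = 518.7 mm².
Equal strain + equilibrium ⇒ each member carries load in proportion to AE: A₁E₁ = 11360000 N, A₂E₂ = 60170000 N, ΣAE = 71530000 N.
δ = PL/ΣAE = 86900·228/71530000 = 0.277 mm.

0.277 mm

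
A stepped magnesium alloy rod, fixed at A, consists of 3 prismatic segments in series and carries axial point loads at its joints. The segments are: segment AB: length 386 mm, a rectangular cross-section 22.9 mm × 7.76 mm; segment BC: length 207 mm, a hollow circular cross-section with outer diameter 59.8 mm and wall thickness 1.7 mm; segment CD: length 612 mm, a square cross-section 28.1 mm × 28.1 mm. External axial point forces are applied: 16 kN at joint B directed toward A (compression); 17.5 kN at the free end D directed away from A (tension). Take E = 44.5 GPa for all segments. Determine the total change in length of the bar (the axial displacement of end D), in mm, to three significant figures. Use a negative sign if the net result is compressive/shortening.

Internal axial forces (sectioning from the free end, tension +): N_CD = 17.5 kN, N_BC = 17.5 kN, N_AB = 1.5 kN.
A_AB = 177.7 mm².
A_BC = 310.3 mm².
A_CD = 789.6 mm².
δ_AB = 1500·386/(177.7·44500) = 0.07322 mm
δ_BC = 17500·207/(310.3·44500) = 0.2623 mm
δ_CD = 17500·612/(789.6·44500) = 0.3048 mm
δ = Σδ_i = 0.6404 mm.

0.640 mm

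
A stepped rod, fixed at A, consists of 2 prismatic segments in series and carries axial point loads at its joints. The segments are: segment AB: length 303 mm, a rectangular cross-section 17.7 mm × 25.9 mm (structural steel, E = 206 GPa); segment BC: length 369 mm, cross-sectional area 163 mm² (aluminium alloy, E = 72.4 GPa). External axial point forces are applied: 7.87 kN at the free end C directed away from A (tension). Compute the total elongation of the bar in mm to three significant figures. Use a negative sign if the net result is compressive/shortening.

0.271 mm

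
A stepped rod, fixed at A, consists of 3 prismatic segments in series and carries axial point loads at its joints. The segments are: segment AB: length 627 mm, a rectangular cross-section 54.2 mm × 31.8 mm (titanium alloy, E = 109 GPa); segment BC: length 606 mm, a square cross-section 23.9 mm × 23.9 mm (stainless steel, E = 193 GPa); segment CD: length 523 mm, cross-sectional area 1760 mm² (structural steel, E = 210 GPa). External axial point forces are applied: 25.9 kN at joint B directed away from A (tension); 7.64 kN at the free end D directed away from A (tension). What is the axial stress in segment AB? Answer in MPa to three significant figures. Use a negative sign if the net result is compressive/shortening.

19.5 MPa

Internal axial forces (sectioning from the free end, tension +): N_CD = 7.64 kN, N_BC = 7.64 kN, N_AB = 33.54 kN.
A_AB = 1724 mm².
σ_AB = N_AB/A_AB = 33540/1724 = 19.46 MPa.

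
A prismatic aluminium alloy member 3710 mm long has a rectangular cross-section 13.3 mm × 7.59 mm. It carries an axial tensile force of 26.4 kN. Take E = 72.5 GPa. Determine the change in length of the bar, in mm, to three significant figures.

13.4 mm

A = 100.9 mm².
δ_mech = NL/(AE) = 26400·3710/(100.9·72500) = 13.38 mm.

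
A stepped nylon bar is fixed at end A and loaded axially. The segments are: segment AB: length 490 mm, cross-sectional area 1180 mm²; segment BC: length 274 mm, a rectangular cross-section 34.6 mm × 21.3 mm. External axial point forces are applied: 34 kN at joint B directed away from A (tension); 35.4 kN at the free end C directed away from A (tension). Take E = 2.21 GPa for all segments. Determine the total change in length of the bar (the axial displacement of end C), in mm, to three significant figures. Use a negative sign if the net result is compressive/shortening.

Internal axial forces (sectioning from the free end, tension +): N_BC = 35.4 kN, N_AB = 69.4 kN.
A_BC = 737 mm².
δ_AB = 69400·490/(1180·2210) = 13.04 mm
δ_BC = 35400·274/(737·2210) = 5.955 mm
δ = Σδ_i = 19 mm.

19.0 mm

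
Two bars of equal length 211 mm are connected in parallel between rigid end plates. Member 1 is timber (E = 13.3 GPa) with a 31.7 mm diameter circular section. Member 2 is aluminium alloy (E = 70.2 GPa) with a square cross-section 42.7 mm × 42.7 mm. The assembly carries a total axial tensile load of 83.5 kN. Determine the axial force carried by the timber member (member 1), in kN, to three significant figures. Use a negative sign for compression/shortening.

6.33 kN

A_1 = 789.2 mm².
A_2 = 1823 mm².
Equal strain + equilibrium ⇒ each member carries load in proportion to AE: A₁E₁ = 10500000 N, A₂E₂ = 128000000 N, ΣAE = 138500000 N.
F₁ = P·A₁E₁/ΣAE = 83500·10500000/138500000 = 6329 N.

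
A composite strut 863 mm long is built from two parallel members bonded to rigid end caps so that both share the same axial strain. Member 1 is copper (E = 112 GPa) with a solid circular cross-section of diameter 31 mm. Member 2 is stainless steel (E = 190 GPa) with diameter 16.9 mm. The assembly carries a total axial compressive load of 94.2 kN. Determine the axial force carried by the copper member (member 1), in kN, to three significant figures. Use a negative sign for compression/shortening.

-62.6 kN

A_1 = 754.8 mm².
A_2 = 224.3 mm².
Equal strain + equilibrium ⇒ each member carries load in proportion to AE: A₁E₁ = 84530000 N, A₂E₂ = 42620000 N, ΣAE = 127200000 N.
F₁ = P·A₁E₁/ΣAE = -94200·84530000/127200000 = -62630 N.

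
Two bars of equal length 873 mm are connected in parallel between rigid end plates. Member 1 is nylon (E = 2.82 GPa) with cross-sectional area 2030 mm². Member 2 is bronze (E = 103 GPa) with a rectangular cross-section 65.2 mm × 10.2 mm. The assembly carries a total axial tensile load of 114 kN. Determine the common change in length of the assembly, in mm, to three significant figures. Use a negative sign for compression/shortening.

A_2 = 665 mm².
Equal strain + equilibrium ⇒ each member carries load in proportion to AE: A₁E₁ = 5725000 N, A₂E₂ = 68500000 N, ΣAE = 74220000 N.
δ = PL/ΣAE = 114000·873/74220000 = 1.341 mm.

1.34 mm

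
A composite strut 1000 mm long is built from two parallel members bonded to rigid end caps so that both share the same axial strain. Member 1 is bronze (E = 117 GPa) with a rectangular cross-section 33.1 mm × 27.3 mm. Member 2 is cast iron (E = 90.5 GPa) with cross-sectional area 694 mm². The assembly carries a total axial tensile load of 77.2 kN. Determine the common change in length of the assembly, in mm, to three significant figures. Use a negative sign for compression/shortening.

A_1 = 903.6 mm².
Equal strain + equilibrium ⇒ each member carries load in proportion to AE: A₁E₁ = 105700000 N, A₂E₂ = 62810000 N, ΣAE = 168500000 N.
δ = PL/ΣAE = 77200·1000/168500000 = 0.4581 mm.

0.458 mm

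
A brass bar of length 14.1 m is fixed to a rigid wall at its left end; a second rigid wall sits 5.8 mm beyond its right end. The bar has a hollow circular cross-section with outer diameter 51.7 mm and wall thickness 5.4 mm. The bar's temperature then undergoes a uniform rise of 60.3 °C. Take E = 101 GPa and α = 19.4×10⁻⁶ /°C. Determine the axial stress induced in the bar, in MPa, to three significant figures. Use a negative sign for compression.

-76.6 MPa

Free thermal expansion αLΔT = 19.4e-6 · 14100 · 60.3 = 16.49 mm.
The walls engage after the gap closes; constrained expansion = 16.49 − 5.8 = 10.69 mm.
The walls impose strain ε = −(10.69)/14100 = -7.5847e-04; σ = Eε = 101000 · -7.5847e-04 = -76.61 MPa.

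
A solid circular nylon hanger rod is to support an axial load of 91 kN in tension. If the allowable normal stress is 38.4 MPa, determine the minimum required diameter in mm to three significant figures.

54.9 mm

Required area A ≥ P/σ_allow = 91000/38.4 = 2370 mm².
For a solid circular section, d ≥ √(4A/π) = 54.93 mm.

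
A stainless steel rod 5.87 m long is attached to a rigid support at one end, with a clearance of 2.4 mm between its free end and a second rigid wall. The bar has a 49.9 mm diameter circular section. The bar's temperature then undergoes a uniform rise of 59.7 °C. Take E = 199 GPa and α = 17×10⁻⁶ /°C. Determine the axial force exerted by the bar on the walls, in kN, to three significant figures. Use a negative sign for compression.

Free thermal expansion αLΔT = 17e-6 · 5870 · 59.7 = 5.957 mm.
The walls engage after the gap closes; constrained expansion = 5.957 − 2.4 = 3.557 mm.
The walls impose strain ε = −(3.557)/5870 = -6.0604e-04; σ = Eε = 199000 · -6.0604e-04 = -120.6 MPa.
Wall reaction R = σ·A = -120.6·1956 = -235900 N = -235.9 kN.

-236 kN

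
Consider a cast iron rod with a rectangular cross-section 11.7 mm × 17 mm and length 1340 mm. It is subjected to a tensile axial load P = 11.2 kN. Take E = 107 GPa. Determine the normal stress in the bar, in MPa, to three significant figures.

A = 198.9 mm².
σ = N/A = 11200/198.9 = 56.31 MPa.

56.3 MPa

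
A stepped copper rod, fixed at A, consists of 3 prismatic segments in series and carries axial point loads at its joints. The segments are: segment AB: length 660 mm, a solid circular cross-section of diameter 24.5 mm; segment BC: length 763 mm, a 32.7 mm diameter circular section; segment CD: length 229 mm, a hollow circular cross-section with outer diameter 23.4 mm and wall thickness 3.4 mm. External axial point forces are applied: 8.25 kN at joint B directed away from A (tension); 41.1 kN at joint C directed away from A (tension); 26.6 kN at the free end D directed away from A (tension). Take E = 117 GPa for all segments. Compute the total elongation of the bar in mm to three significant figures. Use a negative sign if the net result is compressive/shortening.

1.68 mm

Internal axial forces (sectioning from the free end, tension +): N_CD = 26.6 kN, N_BC = 67.7 kN, N_AB = 75.95 kN.
A_AB = 471.4 mm².
A_BC = 839.8 mm².
A_CD = 213.6 mm².
δ_AB = 75950·660/(471.4·117000) = 0.9088 mm
δ_BC = 67700·763/(839.8·117000) = 0.5257 mm
δ_CD = 26600·229/(213.6·117000) = 0.2437 mm
δ = Σδ_i = 1.678 mm.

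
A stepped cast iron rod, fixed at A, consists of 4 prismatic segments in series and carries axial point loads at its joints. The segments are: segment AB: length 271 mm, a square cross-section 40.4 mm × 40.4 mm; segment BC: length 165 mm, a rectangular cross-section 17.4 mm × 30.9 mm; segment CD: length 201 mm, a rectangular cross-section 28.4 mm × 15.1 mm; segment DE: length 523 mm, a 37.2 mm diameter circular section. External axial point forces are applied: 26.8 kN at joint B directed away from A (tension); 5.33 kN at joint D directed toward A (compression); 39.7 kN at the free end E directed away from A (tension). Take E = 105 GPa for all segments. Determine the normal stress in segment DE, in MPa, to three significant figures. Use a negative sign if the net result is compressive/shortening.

36.5 MPa

Internal axial forces (sectioning from the free end, tension +): N_DE = 39.7 kN, N_CD = 34.37 kN, N_BC = 34.37 kN, N_AB = 61.17 kN.
A_DE = 1087 mm².
σ_DE = N_DE/A_DE = 39700/1087 = 36.53 MPa.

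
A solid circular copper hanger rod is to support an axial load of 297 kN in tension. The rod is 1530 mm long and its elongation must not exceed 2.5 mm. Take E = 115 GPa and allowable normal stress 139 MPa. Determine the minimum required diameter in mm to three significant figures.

52.2 mm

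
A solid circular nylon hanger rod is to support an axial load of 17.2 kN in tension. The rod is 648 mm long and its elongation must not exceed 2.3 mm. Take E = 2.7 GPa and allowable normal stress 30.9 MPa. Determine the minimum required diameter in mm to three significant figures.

47.8 mm

Required area A ≥ P/σ_allow = 17200/30.9 = 556.6 mm².
For a solid circular section, d ≥ √(4A/π) = 26.62 mm.
Elongation limit: A ≥ PL/(Eδ_allow) = 17200·648/(2700·2.3) = 1795 mm² ⇒ d ≥ 47.8 mm.
The elongation limit governs.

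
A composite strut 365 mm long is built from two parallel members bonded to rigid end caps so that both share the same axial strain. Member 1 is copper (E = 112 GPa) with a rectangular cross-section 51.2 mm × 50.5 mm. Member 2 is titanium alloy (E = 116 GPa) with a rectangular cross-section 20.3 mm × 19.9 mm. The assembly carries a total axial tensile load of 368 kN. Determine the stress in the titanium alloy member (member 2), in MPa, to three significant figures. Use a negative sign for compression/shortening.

127 MPa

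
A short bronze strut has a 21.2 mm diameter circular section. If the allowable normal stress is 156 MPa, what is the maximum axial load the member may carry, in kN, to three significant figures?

A = 353 mm².
P_max = σ_allow · A = 156 · 353 = 55070 N = 55.07 kN.

55.1 kN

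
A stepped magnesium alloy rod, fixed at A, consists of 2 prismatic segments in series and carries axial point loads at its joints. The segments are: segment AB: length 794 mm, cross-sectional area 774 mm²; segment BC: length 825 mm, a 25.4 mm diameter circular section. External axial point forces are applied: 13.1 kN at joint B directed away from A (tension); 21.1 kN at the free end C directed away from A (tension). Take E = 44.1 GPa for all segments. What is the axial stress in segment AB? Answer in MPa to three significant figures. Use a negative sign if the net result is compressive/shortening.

Internal axial forces (sectioning from the free end, tension +): N_BC = 21.1 kN, N_AB = 34.2 kN.
σ_AB = N_AB/A_AB = 34200/774 = 44.19 MPa.

44.2 MPa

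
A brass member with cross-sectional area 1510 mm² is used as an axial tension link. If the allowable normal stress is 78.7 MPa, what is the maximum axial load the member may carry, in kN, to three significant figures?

P_max = σ_allow · A = 78.7 · 1510 = 118800 N = 118.8 kN.

119 kN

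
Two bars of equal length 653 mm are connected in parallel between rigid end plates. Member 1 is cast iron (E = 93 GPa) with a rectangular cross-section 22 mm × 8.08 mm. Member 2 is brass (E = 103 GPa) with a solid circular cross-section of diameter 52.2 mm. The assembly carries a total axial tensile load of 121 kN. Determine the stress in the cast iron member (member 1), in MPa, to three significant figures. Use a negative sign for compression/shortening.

A_1 = 177.8 mm².
A_2 = 2140 mm².
Equal strain + equilibrium ⇒ each member carries load in proportion to AE: A₁E₁ = 16530000 N, A₂E₂ = 220400000 N, ΣAE = 237000000 N.
σ₁ = P·E₁/ΣAE = 121000·93000/237000000 = 47.49 MPa.

47.5 MPa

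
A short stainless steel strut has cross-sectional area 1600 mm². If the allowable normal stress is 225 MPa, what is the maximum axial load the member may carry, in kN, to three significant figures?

P_max = σ_allow · A = 225 · 1600 = 360000 N = 360 kN.

360 kN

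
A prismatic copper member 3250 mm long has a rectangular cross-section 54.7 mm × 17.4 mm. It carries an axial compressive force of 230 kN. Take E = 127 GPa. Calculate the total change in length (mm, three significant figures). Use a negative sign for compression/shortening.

-6.18 mm

A = 951.8 mm².
δ_mech = NL/(AE) = -230000·3250/(951.8·127000) = -6.184 mm.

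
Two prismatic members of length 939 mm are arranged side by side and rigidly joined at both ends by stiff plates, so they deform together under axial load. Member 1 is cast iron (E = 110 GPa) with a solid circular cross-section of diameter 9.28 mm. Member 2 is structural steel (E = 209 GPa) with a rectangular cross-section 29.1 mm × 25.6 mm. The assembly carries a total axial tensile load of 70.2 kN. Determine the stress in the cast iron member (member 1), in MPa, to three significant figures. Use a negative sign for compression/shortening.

47.3 MPa

A_1 = 67.64 mm².
A_2 = 745 mm².
Equal strain + equilibrium ⇒ each member carries load in proportion to AE: A₁E₁ = 7440000 N, A₂E₂ = 155700000 N, ΣAE = 163100000 N.
σ₁ = P·E₁/ΣAE = 70200·110000/163100000 = 47.33 MPa.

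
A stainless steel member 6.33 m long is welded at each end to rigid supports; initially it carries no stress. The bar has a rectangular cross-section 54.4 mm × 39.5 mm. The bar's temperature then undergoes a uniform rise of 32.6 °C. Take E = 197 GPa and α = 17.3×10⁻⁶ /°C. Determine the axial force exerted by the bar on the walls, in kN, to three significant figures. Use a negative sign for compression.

-239 kN

Free thermal expansion αLΔT = 17.3e-6 · 6330 · 32.6 = 3.57 mm.
The walls impose strain ε = −(3.57)/6330 = -5.6398e-04; σ = Eε = 197000 · -5.6398e-04 = -111.1 MPa.
Wall reaction R = σ·A = -111.1·2149 = -238700 N = -238.7 kN.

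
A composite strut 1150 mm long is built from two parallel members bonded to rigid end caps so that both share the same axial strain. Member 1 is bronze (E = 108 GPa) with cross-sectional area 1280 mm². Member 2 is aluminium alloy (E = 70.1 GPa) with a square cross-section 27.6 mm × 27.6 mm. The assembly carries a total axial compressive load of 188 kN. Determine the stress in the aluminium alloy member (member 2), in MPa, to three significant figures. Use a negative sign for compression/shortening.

A_2 = 761.8 mm².
Equal strain + equilibrium ⇒ each member carries load in proportion to AE: A₁E₁ = 138200000 N, A₂E₂ = 53400000 N, ΣAE = 191600000 N.
σ₂ = P·E₂/ΣAE = -188000·70100/191600000 = -68.77 MPa.

-68.8 MPa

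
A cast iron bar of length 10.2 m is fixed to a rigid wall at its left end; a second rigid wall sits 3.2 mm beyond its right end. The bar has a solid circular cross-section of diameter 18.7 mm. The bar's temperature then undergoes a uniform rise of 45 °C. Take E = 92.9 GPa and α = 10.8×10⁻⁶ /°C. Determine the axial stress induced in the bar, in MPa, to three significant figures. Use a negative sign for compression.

-16.0 MPa

Free thermal expansion αLΔT = 10.8e-6 · 10200 · 45 = 4.957 mm.
The walls engage after the gap closes; constrained expansion = 4.957 − 3.2 = 1.757 mm.
The walls impose strain ε = −(1.757)/10200 = -1.7227e-04; σ = Eε = 92900 · -1.7227e-04 = -16 MPa.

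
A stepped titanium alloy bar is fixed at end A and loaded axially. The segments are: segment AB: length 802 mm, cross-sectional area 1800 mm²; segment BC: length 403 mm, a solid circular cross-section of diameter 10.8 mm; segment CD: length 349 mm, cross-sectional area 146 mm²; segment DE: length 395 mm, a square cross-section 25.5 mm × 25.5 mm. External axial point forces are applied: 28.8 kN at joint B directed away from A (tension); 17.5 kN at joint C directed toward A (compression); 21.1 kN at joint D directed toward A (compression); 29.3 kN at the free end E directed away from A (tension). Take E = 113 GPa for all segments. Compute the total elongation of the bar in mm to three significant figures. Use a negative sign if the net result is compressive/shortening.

Internal axial forces (sectioning from the free end, tension +): N_DE = 29.3 kN, N_CD = 8.2 kN, N_BC = -9.3 kN, N_AB = 19.5 kN.
A_BC = 91.61 mm².
A_DE = 650.2 mm².
δ_AB = 19500·802/(1800·113000) = 0.07689 mm
δ_BC = -9300·403/(91.61·113000) = -0.3621 mm
δ_CD = 8200·349/(146·113000) = 0.1735 mm
δ_DE = 29300·395/(650.2·113000) = 0.1575 mm
δ = Σδ_i = 0.04581 mm.

0.0458 mm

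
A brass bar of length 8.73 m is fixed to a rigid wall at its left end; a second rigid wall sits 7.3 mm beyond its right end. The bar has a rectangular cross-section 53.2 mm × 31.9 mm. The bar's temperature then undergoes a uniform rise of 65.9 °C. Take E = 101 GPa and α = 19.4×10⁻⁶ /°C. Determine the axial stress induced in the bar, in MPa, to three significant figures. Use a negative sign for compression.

Free thermal expansion αLΔT = 19.4e-6 · 8730 · 65.9 = 11.16 mm.
The walls engage after the gap closes; constrained expansion = 11.16 − 7.3 = 3.861 mm.
The walls impose strain ε = −(3.861)/8730 = -4.4226e-04; σ = Eε = 101000 · -4.4226e-04 = -44.67 MPa.

-44.7 MPa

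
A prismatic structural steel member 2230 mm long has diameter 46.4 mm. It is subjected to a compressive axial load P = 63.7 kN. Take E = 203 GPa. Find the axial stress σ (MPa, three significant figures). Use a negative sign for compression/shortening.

A = 1691 mm².
σ = N/A = -63700/1691 = -37.67 MPa.

-37.7 MPa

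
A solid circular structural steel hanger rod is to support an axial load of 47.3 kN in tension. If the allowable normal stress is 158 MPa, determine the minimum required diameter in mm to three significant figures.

Required area A ≥ P/σ_allow = 47300/158 = 299.4 mm².
For a solid circular section, d ≥ √(4A/π) = 19.52 mm.

19.5 mm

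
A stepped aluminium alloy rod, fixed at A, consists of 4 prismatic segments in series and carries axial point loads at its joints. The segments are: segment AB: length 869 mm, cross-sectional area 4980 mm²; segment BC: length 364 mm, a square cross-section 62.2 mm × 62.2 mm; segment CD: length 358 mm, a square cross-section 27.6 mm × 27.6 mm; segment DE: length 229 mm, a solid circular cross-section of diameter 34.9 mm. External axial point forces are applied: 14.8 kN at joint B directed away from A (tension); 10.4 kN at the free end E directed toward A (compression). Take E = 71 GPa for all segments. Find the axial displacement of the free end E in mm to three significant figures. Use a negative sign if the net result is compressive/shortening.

-0.107 mm

Internal axial forces (sectioning from the free end, tension +): N_DE = -10.4 kN, N_CD = -10.4 kN, N_BC = -10.4 kN, N_AB = 4.4 kN.
A_BC = 3869 mm².
A_CD = 761.8 mm².
A_DE = 956.6 mm².
δ_AB = 4400·869/(4980·71000) = 0.01081 mm
δ_BC = -10400·364/(3869·71000) = -0.01378 mm
δ_CD = -10400·358/(761.8·71000) = -0.06884 mm
δ_DE = -10400·229/(956.6·71000) = -0.03506 mm
δ = Σδ_i = -0.1069 mm.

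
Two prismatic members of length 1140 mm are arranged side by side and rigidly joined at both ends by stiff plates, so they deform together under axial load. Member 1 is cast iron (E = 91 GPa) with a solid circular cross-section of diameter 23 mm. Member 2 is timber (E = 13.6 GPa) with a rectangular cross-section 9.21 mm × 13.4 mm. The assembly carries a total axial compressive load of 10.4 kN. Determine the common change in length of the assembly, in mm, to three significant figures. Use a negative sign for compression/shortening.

-0.300 mm

A_1 = 415.5 mm².
A_2 = 123.4 mm².
Equal strain + equilibrium ⇒ each member carries load in proportion to AE: A₁E₁ = 37810000 N, A₂E₂ = 1678000 N, ΣAE = 39490000 N.
δ = PL/ΣAE = -10400·1140/39490000 = -0.3003 mm.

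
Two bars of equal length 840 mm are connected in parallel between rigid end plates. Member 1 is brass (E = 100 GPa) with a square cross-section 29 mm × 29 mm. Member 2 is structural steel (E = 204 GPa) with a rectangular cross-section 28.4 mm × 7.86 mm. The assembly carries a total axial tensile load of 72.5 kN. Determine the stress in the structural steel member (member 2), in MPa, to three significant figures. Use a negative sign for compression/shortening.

A_1 = 841 mm².
A_2 = 223.2 mm².
Equal strain + equilibrium ⇒ each member carries load in proportion to AE: A₁E₁ = 84100000 N, A₂E₂ = 45540000 N, ΣAE = 129600000 N.
σ₂ = P·E₂/ΣAE = 72500·204000/129600000 = 114.1 MPa.

114 MPa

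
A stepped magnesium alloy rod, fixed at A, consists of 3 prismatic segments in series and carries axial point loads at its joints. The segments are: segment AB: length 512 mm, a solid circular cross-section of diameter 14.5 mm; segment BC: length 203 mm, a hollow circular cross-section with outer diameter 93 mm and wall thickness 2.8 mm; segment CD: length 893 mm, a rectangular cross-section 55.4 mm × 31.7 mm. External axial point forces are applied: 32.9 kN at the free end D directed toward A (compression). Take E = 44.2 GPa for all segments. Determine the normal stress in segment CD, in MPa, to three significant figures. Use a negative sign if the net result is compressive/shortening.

-18.7 MPa

Internal axial forces (sectioning from the free end, tension +): N_CD = -32.9 kN, N_BC = -32.9 kN, N_AB = -32.9 kN.
A_CD = 1756 mm².
σ_CD = N_CD/A_CD = -32900/1756 = -18.73 MPa.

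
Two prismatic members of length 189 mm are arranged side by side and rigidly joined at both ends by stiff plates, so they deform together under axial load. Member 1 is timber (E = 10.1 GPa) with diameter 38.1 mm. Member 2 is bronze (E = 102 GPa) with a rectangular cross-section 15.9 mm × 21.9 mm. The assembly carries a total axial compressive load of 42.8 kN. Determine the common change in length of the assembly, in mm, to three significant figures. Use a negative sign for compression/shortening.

A_1 = 1140 mm².
A_2 = 348.2 mm².
Equal strain + equilibrium ⇒ each member carries load in proportion to AE: A₁E₁ = 11510000 N, A₂E₂ = 35520000 N, ΣAE = 47030000 N.
δ = PL/ΣAE = -42800·189/47030000 = -0.172 mm.

-0.172 mm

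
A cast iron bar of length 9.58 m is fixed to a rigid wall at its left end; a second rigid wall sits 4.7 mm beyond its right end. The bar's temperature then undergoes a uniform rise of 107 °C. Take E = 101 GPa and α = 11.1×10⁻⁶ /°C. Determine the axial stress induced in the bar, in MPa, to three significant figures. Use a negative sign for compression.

-70.4 MPa

Free thermal expansion αLΔT = 11.1e-6 · 9580 · 107 = 11.38 mm.
The walls engage after the gap closes; constrained expansion = 11.38 − 4.7 = 6.678 mm.
The walls impose strain ε = −(6.678)/9580 = -6.9709e-04; σ = Eε = 101000 · -6.9709e-04 = -70.41 MPa.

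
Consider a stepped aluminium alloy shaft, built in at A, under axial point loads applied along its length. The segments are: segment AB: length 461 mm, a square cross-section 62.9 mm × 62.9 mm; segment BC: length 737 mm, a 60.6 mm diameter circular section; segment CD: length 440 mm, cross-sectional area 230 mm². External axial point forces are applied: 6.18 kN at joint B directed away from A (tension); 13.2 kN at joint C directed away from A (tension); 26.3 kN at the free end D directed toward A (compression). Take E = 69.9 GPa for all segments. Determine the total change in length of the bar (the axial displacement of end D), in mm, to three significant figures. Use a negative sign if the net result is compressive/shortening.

-0.779 mm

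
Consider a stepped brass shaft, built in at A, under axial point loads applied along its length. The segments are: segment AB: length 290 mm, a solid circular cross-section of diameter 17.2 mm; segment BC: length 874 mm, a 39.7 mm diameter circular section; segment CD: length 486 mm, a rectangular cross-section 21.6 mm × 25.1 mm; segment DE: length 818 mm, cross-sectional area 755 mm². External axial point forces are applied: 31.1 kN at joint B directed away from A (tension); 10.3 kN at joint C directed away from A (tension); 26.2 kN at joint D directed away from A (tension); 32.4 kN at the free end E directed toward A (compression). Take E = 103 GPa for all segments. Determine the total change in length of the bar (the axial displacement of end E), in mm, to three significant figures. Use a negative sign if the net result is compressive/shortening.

0.0599 mm

Internal axial forces (sectioning from the free end, tension +): N_DE = -32.4 kN, N_CD = -6.2 kN, N_BC = 4.1 kN, N_AB = 35.2 kN.
A_AB = 232.4 mm².
A_BC = 1238 mm².
A_CD = 542.2 mm².
δ_AB = 35200·290/(232.4·103000) = 0.4265 mm
δ_BC = 4100·874/(1238·103000) = 0.02811 mm
δ_CD = -6200·486/(542.2·103000) = -0.05396 mm
δ_DE = -32400·818/(755·103000) = -0.3408 mm
δ = Σδ_i = 0.05987 mm.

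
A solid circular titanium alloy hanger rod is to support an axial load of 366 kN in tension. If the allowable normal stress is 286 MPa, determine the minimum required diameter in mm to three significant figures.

40.4 mm

Required area A ≥ P/σ_allow = 366000/286 = 1280 mm².
For a solid circular section, d ≥ √(4A/π) = 40.37 mm.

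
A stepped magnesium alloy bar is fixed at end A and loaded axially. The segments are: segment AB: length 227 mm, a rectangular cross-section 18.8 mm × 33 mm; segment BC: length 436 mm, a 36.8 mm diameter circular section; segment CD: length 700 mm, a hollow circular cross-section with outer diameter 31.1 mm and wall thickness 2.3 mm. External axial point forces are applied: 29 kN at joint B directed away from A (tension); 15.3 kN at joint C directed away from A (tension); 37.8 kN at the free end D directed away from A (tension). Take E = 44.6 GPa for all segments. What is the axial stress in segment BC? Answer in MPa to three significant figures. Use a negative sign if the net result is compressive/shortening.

49.9 MPa

Internal axial forces (sectioning from the free end, tension +): N_CD = 37.8 kN, N_BC = 53.1 kN, N_AB = 82.1 kN.
A_BC = 1064 mm².
σ_BC = N_BC/A_BC = 53100/1064 = 49.92 MPa.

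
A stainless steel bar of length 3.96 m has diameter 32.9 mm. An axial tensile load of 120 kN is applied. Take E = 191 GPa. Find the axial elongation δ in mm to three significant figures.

A = 850.1 mm².
δ_mech = NL/(AE) = 120000·3960/(850.1·191000) = 2.927 mm.

2.93 mm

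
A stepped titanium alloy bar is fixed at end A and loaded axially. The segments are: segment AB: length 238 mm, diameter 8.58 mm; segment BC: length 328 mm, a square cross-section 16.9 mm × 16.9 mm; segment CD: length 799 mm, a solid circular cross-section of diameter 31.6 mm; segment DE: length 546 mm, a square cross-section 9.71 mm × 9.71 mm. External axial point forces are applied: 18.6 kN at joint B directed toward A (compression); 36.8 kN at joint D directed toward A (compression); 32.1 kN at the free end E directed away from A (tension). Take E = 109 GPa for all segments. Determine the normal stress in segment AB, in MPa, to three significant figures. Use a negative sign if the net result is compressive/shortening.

-403 MPa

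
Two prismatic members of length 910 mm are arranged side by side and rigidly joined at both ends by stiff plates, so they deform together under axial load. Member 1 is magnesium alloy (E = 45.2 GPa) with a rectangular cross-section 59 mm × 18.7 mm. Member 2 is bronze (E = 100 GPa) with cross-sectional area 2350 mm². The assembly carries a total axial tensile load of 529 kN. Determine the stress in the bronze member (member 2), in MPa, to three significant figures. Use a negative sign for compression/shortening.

186 MPa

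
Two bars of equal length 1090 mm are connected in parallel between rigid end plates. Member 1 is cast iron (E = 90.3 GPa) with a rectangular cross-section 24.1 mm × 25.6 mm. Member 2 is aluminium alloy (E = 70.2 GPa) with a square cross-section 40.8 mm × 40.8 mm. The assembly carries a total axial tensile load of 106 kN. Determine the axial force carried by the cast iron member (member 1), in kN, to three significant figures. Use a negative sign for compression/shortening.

A_1 = 617 mm².
A_2 = 1665 mm².
Equal strain + equilibrium ⇒ each member carries load in proportion to AE: A₁E₁ = 55710000 N, A₂E₂ = 116900000 N, ΣAE = 172600000 N.
F₁ = P·A₁E₁/ΣAE = 106000·55710000/172600000 = 34220 N.

34.2 kN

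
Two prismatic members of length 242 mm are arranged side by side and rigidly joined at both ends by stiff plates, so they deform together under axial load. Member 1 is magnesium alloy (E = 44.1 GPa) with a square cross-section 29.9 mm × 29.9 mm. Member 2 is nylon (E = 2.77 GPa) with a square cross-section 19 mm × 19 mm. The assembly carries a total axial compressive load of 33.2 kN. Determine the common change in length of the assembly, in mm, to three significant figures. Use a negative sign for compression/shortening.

A_1 = 894 mm².
A_2 = 361 mm².
Equal strain + equilibrium ⇒ each member carries load in proportion to AE: A₁E₁ = 39430000 N, A₂E₂ = 1000000 N, ΣAE = 40430000 N.
δ = PL/ΣAE = -33200·242/40430000 = -0.1987 mm.

-0.199 mm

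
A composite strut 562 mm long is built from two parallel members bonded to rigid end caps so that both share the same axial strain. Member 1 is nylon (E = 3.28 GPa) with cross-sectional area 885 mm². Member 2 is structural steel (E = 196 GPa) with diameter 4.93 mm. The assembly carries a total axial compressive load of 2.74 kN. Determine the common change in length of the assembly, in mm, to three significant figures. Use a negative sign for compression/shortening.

-0.232 mm

A_2 = 19.09 mm².
Equal strain + equilibrium ⇒ each member carries load in proportion to AE: A₁E₁ = 2903000 N, A₂E₂ = 3741000 N, ΣAE = 6644000 N.
δ = PL/ΣAE = -2740·562/6644000 = -0.2318 mm.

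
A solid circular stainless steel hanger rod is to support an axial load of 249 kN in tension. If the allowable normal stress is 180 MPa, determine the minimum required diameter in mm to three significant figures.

42.0 mm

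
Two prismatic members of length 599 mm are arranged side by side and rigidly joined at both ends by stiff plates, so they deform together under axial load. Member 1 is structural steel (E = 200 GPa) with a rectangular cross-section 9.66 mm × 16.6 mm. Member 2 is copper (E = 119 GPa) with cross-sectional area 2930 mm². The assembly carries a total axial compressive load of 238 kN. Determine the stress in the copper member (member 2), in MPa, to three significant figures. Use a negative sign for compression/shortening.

A_1 = 160.4 mm².
Equal strain + equilibrium ⇒ each member carries load in proportion to AE: A₁E₁ = 32070000 N, A₂E₂ = 348700000 N, ΣAE = 380700000 N.
σ₂ = P·E₂/ΣAE = -238000·119000/380700000 = -74.39 MPa.

-74.4 MPa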